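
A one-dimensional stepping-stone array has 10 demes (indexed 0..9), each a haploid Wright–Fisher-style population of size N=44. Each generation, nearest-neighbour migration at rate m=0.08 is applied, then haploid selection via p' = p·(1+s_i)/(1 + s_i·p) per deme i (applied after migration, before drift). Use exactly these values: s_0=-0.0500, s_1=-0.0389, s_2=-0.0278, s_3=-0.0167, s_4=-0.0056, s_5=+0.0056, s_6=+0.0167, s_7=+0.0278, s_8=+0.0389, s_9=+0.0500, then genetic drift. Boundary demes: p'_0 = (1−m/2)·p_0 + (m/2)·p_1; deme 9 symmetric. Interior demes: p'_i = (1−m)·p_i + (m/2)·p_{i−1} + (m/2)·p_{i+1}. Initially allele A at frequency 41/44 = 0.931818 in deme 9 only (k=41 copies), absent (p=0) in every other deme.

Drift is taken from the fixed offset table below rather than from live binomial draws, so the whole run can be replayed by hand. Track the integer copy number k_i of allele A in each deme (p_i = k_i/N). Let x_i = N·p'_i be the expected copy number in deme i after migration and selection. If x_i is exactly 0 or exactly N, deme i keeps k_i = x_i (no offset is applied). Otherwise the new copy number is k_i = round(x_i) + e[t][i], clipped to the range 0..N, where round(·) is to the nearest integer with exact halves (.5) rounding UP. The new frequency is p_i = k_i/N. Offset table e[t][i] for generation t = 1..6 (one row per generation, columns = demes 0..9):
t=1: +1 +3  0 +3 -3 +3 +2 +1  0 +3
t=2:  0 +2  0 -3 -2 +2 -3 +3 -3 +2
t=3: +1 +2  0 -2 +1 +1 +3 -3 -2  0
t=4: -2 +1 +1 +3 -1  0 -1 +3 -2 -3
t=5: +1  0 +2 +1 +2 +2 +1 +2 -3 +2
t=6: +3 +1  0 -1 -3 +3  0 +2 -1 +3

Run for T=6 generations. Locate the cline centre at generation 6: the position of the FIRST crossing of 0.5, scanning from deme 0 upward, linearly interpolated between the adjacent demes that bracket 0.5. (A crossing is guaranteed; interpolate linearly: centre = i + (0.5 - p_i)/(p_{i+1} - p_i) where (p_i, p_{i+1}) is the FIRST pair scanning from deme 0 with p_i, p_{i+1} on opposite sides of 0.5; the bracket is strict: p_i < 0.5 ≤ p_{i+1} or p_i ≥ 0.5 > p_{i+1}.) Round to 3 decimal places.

8.538

t=0: k=[0 0 0 0 0 0 0 0 0 41]
t=1: x=[0.0000 0.0000 0.0000 0.0000 0.0000 0.0000 0.0000 0.0000 1.7013 39.5586] k=[0 0 0 0 0 0 0 0 2 43]
t=2: x=[0.0000 0.0000 0.0000 0.0000 0.0000 0.0000 0.0000 0.0822 3.6869 41.4785] k=[0 0 0 0 0 0 0 3 1 43]
t=3: x=[0.0000 0.0000 0.0000 0.0000 0.0000 0.0000 0.1220 2.8728 2.8604 41.4402] k=[0 0 0 0 0 0 3 0 1 41]
t=4: x=[0.0000 0.0000 0.0000 0.0000 0.0000 0.1207 2.8032 0.1644 2.6536 39.5971] k=[0 0 0 0 0 0 2 3 1 37]
t=5: x=[0.0000 0.0000 0.0000 0.0000 0.0000 0.0804 1.9913 2.9547 2.6122 35.8878] k=[0 0 0 0 0 2 3 5 0 38]
t=6: x=[0.0000 0.0000 0.0000 0.0000 0.0796 1.9705 3.0872 4.8368 1.7842 36.7793] k=[0 0 0 0 0 5 3 7 1 40]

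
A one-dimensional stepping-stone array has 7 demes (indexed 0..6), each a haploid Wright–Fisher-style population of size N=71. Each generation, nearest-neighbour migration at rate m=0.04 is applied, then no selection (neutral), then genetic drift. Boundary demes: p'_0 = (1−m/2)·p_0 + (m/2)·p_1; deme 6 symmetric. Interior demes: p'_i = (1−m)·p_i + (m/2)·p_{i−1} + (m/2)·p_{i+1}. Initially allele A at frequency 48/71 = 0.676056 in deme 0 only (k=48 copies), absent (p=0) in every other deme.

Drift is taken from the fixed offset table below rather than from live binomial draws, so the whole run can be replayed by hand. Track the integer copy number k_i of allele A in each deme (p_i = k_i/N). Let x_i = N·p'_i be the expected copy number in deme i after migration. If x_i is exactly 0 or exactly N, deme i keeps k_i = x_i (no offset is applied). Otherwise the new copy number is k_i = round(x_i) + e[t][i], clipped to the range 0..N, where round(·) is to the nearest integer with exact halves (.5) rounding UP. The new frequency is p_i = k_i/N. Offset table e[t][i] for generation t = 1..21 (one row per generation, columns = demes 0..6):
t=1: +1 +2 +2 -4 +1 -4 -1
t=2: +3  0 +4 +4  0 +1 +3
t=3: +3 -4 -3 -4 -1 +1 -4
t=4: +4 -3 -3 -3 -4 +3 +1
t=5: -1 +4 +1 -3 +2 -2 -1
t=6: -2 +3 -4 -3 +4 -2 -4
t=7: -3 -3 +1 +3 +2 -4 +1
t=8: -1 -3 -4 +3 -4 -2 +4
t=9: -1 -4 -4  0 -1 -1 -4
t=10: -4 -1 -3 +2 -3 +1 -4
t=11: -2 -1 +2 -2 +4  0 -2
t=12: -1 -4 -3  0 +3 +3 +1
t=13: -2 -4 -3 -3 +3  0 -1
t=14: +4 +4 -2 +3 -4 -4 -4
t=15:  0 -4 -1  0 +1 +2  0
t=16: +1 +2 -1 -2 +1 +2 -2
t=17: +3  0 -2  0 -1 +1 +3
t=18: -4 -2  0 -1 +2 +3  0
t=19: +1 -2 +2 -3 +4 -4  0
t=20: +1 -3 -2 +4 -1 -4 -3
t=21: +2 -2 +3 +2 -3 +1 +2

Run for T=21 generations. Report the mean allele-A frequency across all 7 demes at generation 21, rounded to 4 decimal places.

0.0986

t=0: k=[48 0 0 0 0 0 0]
t=1: x=[47.0400 0.9600 0.0000 0.0000 0.0000 0.0000 0.0000] k=[48 3 0 0 0 0 0]
t=2: x=[47.1000 3.8400 0.0600 0.0000 0.0000 0.0000 0.0000] k=[50 4 4 0 0 0 0]
t=3: x=[49.0800 4.9200 3.9200 0.0800 0.0000 0.0000 0.0000] k=[52 1 1 0 0 0 0]
t=4: x=[50.9800 2.0200 0.9800 0.0200 0.0000 0.0000 0.0000] k=[55 0 0 0 0 0 0]
t=5: x=[53.9000 1.1000 0.0000 0.0000 0.0000 0.0000 0.0000] k=[53 5 0 0 0 0 0]
t=6: x=[52.0400 5.8600 0.1000 0.0000 0.0000 0.0000 0.0000] k=[50 9 0 0 0 0 0]
t=7: x=[49.1800 9.6400 0.1800 0.0000 0.0000 0.0000 0.0000] k=[46 7 1 0 0 0 0]
t=8: x=[45.2200 7.6600 1.1000 0.0200 0.0000 0.0000 0.0000] k=[44 5 0 3 0 0 0]
t=9: x=[43.2200 5.6800 0.1600 2.8800 0.0600 0.0000 0.0000] k=[42 2 0 3 0 0 0]
t=10: x=[41.2000 2.7600 0.1000 2.8800 0.0600 0.0000 0.0000] k=[37 2 0 5 0 0 0]
t=11: x=[36.3000 2.6600 0.1400 4.8000 0.1000 0.0000 0.0000] k=[34 2 2 3 4 0 0]
t=12: x=[33.3600 2.6400 2.0200 3.0000 3.9000 0.0800 0.0000] k=[32 0 0 3 7 3 0]
t=13: x=[31.3600 0.6400 0.0600 3.0200 6.8400 3.0200 0.0600] k=[29 0 0 0 10 3 0]
t=14: x=[28.4200 0.5800 0.0000 0.2000 9.6600 3.0800 0.0600] k=[32 5 0 3 6 0 0]
t=15: x=[31.4600 5.4400 0.1600 3.0000 5.8200 0.1200 0.0000] k=[31 1 0 3 7 2 0]
t=16: x=[30.4000 1.5800 0.0800 3.0200 6.8200 2.0600 0.0400] k=[31 4 0 1 8 4 0]
t=17: x=[30.4600 4.4600 0.1000 1.1200 7.7800 4.0000 0.0800] k=[33 4 0 1 7 5 3]
t=18: x=[32.4200 4.5000 0.1000 1.1000 6.8400 5.0000 3.0400] k=[28 3 0 0 9 8 3]
t=19: x=[27.5000 3.4400 0.0600 0.1800 8.8000 7.9200 3.1000] k=[29 1 2 0 13 4 3]
t=20: x=[28.4400 1.5800 1.9400 0.3000 12.5600 4.1600 3.0200] k=[29 0 0 4 12 0 0]
t=21: x=[28.4200 0.5800 0.0800 4.0800 11.6000 0.2400 0.0000] k=[30 0 3 6 9 1 0]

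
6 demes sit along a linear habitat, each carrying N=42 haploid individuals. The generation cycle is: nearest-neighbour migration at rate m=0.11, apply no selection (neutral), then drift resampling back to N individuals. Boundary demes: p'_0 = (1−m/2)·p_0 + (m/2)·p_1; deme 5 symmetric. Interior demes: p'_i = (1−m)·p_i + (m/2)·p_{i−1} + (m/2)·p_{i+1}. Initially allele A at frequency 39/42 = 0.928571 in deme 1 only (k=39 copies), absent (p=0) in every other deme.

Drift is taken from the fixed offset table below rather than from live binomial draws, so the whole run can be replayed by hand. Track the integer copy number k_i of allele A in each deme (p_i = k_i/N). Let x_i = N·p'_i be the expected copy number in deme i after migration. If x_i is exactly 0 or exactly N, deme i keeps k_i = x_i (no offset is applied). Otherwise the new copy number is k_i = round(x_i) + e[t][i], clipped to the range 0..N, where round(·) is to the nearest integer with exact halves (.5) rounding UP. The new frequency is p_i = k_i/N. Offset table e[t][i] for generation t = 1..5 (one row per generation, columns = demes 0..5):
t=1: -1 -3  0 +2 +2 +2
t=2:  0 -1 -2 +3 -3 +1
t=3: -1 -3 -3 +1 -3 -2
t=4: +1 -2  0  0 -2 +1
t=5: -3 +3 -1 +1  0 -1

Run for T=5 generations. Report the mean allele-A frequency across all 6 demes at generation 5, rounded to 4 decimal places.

0.1111

t=0: k=[0 39 0 0 0 0]
t=1: x=[2.1450 34.7100 2.1450 0.0000 0.0000 0.0000] k=[1 32 2 0 0 0]
t=2: x=[2.7050 28.6450 3.5400 0.1100 0.0000 0.0000] k=[3 28 2 3 0 0]
t=3: x=[4.3750 25.1950 3.4850 2.7800 0.1650 0.0000] k=[3 22 0 4 0 0]
t=4: x=[4.0450 19.7450 1.4300 3.5600 0.2200 0.0000] k=[5 18 1 4 0 0]
t=5: x=[5.7150 16.3500 2.1000 3.6150 0.2200 0.0000] k=[3 19 1 5 0 0]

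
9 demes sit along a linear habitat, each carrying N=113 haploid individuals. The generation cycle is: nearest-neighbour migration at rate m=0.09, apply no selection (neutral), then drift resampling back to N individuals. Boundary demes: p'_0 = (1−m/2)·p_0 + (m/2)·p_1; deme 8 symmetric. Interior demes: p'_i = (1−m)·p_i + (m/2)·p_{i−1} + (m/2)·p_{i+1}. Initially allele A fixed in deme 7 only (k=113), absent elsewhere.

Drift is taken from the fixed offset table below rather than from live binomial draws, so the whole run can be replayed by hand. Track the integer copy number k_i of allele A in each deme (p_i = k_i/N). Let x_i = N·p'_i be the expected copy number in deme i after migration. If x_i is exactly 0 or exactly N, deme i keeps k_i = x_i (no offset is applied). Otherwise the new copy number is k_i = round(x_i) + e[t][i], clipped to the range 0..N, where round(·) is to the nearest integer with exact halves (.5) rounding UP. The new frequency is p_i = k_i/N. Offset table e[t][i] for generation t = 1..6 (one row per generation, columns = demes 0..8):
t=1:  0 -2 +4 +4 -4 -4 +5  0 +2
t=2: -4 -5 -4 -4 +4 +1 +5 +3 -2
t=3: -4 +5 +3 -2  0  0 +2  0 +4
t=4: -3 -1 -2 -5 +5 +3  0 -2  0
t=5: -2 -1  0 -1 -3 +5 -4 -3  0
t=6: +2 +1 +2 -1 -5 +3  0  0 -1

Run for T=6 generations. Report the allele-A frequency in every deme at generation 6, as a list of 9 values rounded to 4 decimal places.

t=0: k=[0 0 0 0 0 0 0 113 0]
t=1: x=[0.0000 0.0000 0.0000 0.0000 0.0000 0.0000 5.0850 102.8300 5.0850] k=[0 0 0 0 0 0 10 103 7]
t=2: x=[0.0000 0.0000 0.0000 0.0000 0.0000 0.4500 13.7350 94.4950 11.3200] k=[0 0 0 0 0 1 19 97 9]
t=3: x=[0.0000 0.0000 0.0000 0.0000 0.0450 1.7650 21.7000 89.5300 12.9600] k=[0 0 0 0 0 2 24 90 17]
t=4: x=[0.0000 0.0000 0.0000 0.0000 0.0900 2.9000 25.9800 83.7450 20.2850] k=[0 0 0 0 5 6 26 82 20]
t=5: x=[0.0000 0.0000 0.0000 0.2250 4.8200 6.8550 27.6200 76.6900 22.7900] k=[0 0 0 0 2 12 24 74 23]
t=6: x=[0.0000 0.0000 0.0000 0.0900 2.3600 12.0900 25.7100 69.4550 25.2950] k=[0 0 0 0 0 15 26 69 24]

[0.0000, 0.0000, 0.0000, 0.0000, 0.0000, 0.1327, 0.2301, 0.6106, 0.2124]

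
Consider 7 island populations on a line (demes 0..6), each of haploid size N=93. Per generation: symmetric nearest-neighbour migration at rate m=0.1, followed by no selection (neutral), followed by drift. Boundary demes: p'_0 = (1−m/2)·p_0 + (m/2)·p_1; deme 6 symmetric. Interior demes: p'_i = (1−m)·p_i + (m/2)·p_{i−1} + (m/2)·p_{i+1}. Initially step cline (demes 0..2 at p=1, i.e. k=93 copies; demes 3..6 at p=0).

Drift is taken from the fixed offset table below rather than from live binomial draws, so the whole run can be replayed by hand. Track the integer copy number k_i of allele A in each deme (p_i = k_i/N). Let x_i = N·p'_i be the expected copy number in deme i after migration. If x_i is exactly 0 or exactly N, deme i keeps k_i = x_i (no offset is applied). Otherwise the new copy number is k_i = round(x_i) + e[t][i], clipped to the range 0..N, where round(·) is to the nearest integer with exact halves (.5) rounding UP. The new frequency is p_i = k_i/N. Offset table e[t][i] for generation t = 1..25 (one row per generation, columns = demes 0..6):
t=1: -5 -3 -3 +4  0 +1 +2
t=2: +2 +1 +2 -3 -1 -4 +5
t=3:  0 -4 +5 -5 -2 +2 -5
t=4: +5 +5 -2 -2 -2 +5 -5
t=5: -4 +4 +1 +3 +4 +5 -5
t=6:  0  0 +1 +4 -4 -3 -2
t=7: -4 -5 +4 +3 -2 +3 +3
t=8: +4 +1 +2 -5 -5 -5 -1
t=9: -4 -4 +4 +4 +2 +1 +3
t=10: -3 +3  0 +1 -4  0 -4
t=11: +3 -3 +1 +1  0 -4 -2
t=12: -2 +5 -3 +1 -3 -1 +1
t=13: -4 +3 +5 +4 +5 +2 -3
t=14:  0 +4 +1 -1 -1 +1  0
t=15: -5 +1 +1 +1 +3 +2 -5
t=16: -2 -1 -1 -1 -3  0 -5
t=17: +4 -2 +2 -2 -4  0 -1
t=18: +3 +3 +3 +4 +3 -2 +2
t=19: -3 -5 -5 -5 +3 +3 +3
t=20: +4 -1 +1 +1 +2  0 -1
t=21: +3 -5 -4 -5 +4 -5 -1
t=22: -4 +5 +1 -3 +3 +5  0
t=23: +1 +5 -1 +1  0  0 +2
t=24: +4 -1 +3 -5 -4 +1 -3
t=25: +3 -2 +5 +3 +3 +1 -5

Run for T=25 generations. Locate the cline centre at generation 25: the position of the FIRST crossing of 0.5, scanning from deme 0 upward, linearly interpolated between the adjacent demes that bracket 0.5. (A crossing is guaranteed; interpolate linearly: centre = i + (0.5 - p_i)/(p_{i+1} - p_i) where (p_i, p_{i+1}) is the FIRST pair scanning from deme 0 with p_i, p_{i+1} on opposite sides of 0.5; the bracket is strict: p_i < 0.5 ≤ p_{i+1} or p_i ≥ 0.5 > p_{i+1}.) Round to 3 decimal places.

t=0: k=[93 93 93 0 0 0 0]
t=1: x=[93.0000 93.0000 88.3500 4.6500 0.0000 0.0000 0.0000] k=[93 93 85 9 0 0 0]
t=2: x=[93.0000 92.6000 81.6000 12.3500 0.4500 0.0000 0.0000] k=[93 93 84 9 0 0 0]
t=3: x=[93.0000 92.5500 80.7000 12.3000 0.4500 0.0000 0.0000] k=[93 89 86 7 0 0 0]
t=4: x=[92.8000 89.0500 82.2000 10.6000 0.3500 0.0000 0.0000] k=[93 93 80 9 0 0 0]
t=5: x=[93.0000 92.3500 77.1000 12.1000 0.4500 0.0000 0.0000] k=[93 93 78 15 4 0 0]
t=6: x=[93.0000 92.2500 75.6000 17.6000 4.3500 0.2000 0.0000] k=[93 92 77 22 0 0 0]
t=7: x=[92.9500 91.3000 75.0000 23.6500 1.1000 0.0000 0.0000] k=[89 86 79 27 0 0 0]
t=8: x=[88.8500 85.8000 76.7500 28.2500 1.3500 0.0000 0.0000] k=[93 87 79 23 0 0 0]
t=9: x=[92.7000 86.9000 76.6000 24.6500 1.1500 0.0000 0.0000] k=[89 83 81 29 3 0 0]
t=10: x=[88.7000 83.2000 78.5000 30.3000 4.1500 0.1500 0.0000] k=[86 86 79 31 0 0 0]
t=11: x=[86.0000 85.6500 76.9500 31.8500 1.5500 0.0000 0.0000] k=[89 83 78 33 2 0 0]
t=12: x=[88.7000 83.0500 76.0000 33.7000 3.4500 0.1000 0.0000] k=[87 88 73 35 0 0 0]
t=13: x=[87.0500 87.2000 71.8500 35.1500 1.7500 0.0000 0.0000] k=[83 90 77 39 7 0 0]
t=14: x=[83.3500 89.0000 75.7500 39.3000 8.2500 0.3500 0.0000] k=[83 93 77 38 7 1 0]
t=15: x=[83.5000 91.7000 75.8500 38.4000 8.2500 1.2500 0.0500] k=[79 93 77 39 11 3 0]
t=16: x=[79.7000 91.5000 75.9000 39.5000 12.0000 3.2500 0.1500] k=[78 91 75 39 9 3 0]
t=17: x=[78.6500 89.5500 74.0000 39.3000 10.2000 3.1500 0.1500] k=[83 88 76 37 6 3 0]
t=18: x=[83.2500 87.1500 74.6500 37.4000 7.4000 3.0000 0.1500] k=[86 90 78 41 10 1 2]
t=19: x=[86.2000 89.2000 76.7500 41.3000 11.1000 1.5000 1.9500] k=[83 84 72 36 14 5 5]
t=20: x=[83.0500 83.3500 70.8000 36.7000 14.6500 5.4500 5.0000] k=[87 82 72 38 17 5 4]
t=21: x=[86.7500 81.7500 70.8000 38.6500 17.4500 5.5500 4.0500] k=[90 77 67 34 21 1 3]
t=22: x=[89.3500 77.1500 65.8500 35.0000 20.6500 2.1000 2.9000] k=[85 82 67 32 24 7 3]
t=23: x=[84.8500 81.4000 66.0000 33.3500 23.5500 7.6500 3.2000] k=[86 86 65 34 24 8 5]
t=24: x=[86.0000 84.9500 64.5000 35.0500 23.7000 8.6500 5.1500] k=[90 84 68 30 20 10 2]
t=25: x=[89.7000 83.5000 66.9000 31.4000 20.0000 10.1000 2.4000] k=[93 82 72 34 23 11 0]

2.671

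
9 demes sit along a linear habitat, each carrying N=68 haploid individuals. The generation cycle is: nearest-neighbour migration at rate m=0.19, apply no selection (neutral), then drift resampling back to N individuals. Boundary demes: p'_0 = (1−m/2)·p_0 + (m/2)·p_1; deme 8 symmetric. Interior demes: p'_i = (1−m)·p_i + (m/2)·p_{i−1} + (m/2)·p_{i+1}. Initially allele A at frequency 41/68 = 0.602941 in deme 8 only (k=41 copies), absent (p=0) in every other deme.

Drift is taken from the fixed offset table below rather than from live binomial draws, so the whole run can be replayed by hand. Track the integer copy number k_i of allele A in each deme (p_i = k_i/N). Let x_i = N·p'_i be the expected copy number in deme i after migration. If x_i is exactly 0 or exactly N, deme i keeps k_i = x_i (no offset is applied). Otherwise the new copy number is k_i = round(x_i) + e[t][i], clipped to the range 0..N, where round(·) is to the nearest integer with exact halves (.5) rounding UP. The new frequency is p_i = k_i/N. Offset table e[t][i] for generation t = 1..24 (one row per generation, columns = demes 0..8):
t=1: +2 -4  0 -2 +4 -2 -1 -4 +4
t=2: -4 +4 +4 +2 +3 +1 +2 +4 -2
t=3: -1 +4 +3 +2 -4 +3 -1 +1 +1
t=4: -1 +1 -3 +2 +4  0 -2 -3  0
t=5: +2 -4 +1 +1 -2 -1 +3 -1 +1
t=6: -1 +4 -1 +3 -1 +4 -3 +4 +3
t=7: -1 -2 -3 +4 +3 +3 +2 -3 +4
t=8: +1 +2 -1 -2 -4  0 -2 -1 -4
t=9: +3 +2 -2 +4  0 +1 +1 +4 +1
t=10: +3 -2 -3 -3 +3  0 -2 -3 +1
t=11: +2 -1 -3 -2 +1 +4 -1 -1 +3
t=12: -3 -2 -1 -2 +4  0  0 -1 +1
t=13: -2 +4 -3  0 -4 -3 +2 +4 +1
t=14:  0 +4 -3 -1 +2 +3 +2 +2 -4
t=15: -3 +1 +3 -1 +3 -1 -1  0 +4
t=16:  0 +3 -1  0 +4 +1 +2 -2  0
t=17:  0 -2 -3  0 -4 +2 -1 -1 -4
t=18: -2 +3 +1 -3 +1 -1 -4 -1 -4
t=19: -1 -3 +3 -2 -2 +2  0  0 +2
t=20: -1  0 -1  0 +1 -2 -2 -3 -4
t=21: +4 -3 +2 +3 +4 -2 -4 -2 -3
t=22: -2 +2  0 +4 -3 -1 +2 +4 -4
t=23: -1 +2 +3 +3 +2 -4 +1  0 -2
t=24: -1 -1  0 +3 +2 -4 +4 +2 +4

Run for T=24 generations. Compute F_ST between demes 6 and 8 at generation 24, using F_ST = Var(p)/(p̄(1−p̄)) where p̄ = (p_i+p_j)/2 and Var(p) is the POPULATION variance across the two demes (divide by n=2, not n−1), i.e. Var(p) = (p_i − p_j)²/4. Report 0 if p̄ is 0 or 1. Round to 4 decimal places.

t=0: k=[0 0 0 0 0 0 0 0 41]
t=1: x=[0.0000 0.0000 0.0000 0.0000 0.0000 0.0000 0.0000 3.8950 37.1050] k=[0 0 0 0 0 0 0 0 41]
t=2: x=[0.0000 0.0000 0.0000 0.0000 0.0000 0.0000 0.0000 3.8950 37.1050] k=[0 0 0 0 0 0 0 8 35]
t=3: x=[0.0000 0.0000 0.0000 0.0000 0.0000 0.0000 0.7600 9.8050 32.4350] k=[0 0 0 0 0 0 0 11 33]
t=4: x=[0.0000 0.0000 0.0000 0.0000 0.0000 0.0000 1.0450 12.0450 30.9100] k=[0 0 0 0 0 0 0 9 31]
t=5: x=[0.0000 0.0000 0.0000 0.0000 0.0000 0.0000 0.8550 10.2350 28.9100] k=[0 0 0 0 0 0 4 9 30]
t=6: x=[0.0000 0.0000 0.0000 0.0000 0.0000 0.3800 4.0950 10.5200 28.0050] k=[0 0 0 0 0 4 1 15 31]
t=7: x=[0.0000 0.0000 0.0000 0.0000 0.3800 3.3350 2.6150 15.1900 29.4800] k=[0 0 0 0 3 6 5 12 33]
t=8: x=[0.0000 0.0000 0.0000 0.2850 3.0000 5.6200 5.7600 13.3300 31.0050] k=[0 0 0 0 0 6 4 12 27]
t=9: x=[0.0000 0.0000 0.0000 0.0000 0.5700 5.2400 4.9500 12.6650 25.5750] k=[0 0 0 0 1 6 6 17 27]
t=10: x=[0.0000 0.0000 0.0000 0.0950 1.3800 5.5250 7.0450 16.9050 26.0500] k=[0 0 0 0 4 6 5 14 27]
t=11: x=[0.0000 0.0000 0.0000 0.3800 3.8100 5.7150 5.9500 14.3800 25.7650] k=[0 0 0 0 5 10 5 13 29]
t=12: x=[0.0000 0.0000 0.0000 0.4750 5.0000 9.0500 6.2350 13.7600 27.4800] k=[0 0 0 0 9 9 6 13 28]
t=13: x=[0.0000 0.0000 0.0000 0.8550 8.1450 8.7150 6.9500 13.7600 26.5750] k=[0 0 0 1 4 6 9 18 28]
t=14: x=[0.0000 0.0000 0.0950 1.1900 3.9050 6.0950 9.5700 18.0950 27.0500] k=[0 0 0 0 6 9 12 20 23]
t=15: x=[0.0000 0.0000 0.0000 0.5700 5.7150 9.0000 12.4750 19.5250 22.7150] k=[0 0 0 0 9 8 11 20 27]
t=16: x=[0.0000 0.0000 0.0000 0.8550 8.0500 8.3800 11.5700 19.8100 26.3350] k=[0 0 0 1 12 9 14 18 26]
t=17: x=[0.0000 0.0000 0.0950 1.9500 10.6700 9.7600 13.9050 18.3800 25.2400] k=[0 0 0 2 7 12 13 17 21]
t=18: x=[0.0000 0.0000 0.1900 2.2850 7.0000 11.6200 13.2850 17.0000 20.6200] k=[0 0 1 0 8 11 9 16 17]
t=19: x=[0.0000 0.0950 0.8100 0.8550 7.5250 10.5250 9.8550 15.4300 16.9050] k=[0 0 4 0 6 13 10 15 19]
t=20: x=[0.0000 0.3800 3.2400 0.9500 6.0950 12.0500 10.7600 14.9050 18.6200] k=[0 0 2 1 7 10 9 12 15]
t=21: x=[0.0000 0.1900 1.7150 1.6650 6.7150 9.6200 9.3800 12.0000 14.7150] k=[0 0 4 5 11 8 5 10 12]
t=22: x=[0.0000 0.3800 3.7150 5.4750 10.1450 8.0000 5.7600 9.7150 11.8100] k=[0 2 4 9 7 7 8 14 8]
t=23: x=[0.1900 2.0000 4.2850 8.3350 7.1900 7.0950 8.4750 12.8600 8.5700] k=[0 4 7 11 9 3 9 13 7]
t=24: x=[0.3800 3.9050 7.0950 10.4300 8.6200 4.1400 8.8100 12.0500 7.5700] k=[0 3 7 13 11 0 13 14 12]

0.0004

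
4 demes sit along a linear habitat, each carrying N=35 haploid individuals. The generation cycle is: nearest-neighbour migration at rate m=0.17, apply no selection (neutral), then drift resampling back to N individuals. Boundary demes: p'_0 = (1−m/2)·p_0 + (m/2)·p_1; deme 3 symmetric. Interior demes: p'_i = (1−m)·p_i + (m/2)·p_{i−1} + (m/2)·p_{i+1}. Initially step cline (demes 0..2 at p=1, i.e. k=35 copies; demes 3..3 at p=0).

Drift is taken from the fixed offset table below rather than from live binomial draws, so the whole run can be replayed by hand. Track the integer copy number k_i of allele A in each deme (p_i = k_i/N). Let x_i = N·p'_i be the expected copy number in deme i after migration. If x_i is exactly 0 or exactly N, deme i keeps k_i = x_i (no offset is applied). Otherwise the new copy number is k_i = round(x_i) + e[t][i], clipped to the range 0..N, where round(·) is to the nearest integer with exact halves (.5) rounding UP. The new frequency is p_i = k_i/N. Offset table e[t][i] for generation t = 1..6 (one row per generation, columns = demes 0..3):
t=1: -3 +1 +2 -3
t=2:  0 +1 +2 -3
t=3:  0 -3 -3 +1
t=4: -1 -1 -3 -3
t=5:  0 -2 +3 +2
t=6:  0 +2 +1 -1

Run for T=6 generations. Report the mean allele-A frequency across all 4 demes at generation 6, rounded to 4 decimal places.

0.6714

t=0: k=[35 35 35 0]
t=1: x=[35.0000 35.0000 32.0250 2.9750] k=[35 35 34 0]
t=2: x=[35.0000 34.9150 31.1950 2.8900] k=[35 35 33 0]
t=3: x=[35.0000 34.8300 30.3650 2.8050] k=[35 32 27 4]
t=4: x=[34.7450 31.8300 25.4700 5.9550] k=[34 31 22 3]
t=5: x=[33.7450 30.4900 21.1500 4.6150] k=[34 28 24 7]
t=6: x=[33.4900 28.1700 22.8950 8.4450] k=[33 30 24 7]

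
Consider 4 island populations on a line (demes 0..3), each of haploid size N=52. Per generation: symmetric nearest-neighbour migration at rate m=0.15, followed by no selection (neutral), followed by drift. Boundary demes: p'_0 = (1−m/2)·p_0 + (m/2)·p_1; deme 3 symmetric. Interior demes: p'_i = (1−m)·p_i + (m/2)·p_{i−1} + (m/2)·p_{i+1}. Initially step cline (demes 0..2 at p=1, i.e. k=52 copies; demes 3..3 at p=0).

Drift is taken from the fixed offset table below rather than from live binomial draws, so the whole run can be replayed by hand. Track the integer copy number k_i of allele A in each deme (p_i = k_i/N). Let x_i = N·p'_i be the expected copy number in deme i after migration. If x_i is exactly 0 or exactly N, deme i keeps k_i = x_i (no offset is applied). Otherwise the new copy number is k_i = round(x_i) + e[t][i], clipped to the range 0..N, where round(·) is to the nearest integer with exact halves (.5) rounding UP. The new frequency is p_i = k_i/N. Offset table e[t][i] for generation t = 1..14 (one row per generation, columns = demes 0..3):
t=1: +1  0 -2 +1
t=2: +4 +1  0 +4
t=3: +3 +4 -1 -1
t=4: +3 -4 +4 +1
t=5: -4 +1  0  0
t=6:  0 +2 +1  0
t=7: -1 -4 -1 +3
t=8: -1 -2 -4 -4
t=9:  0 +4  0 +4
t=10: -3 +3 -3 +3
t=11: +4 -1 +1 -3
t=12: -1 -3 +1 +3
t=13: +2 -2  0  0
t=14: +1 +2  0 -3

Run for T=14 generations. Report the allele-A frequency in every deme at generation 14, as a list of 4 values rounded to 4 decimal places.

[0.9231, 0.7885, 0.6731, 0.5385]

t=0: k=[52 52 52 0]
t=1: x=[52.0000 52.0000 48.1000 3.9000] k=[52 52 46 5]
t=2: x=[52.0000 51.5500 43.3750 8.0750] k=[52 52 43 12]
t=3: x=[52.0000 51.3250 41.3500 14.3250] k=[52 52 40 13]
t=4: x=[52.0000 51.1000 38.8750 15.0250] k=[52 47 43 16]
t=5: x=[51.6250 47.0750 41.2750 18.0250] k=[48 48 41 18]
t=6: x=[48.0000 47.4750 39.8000 19.7250] k=[48 49 41 20]
t=7: x=[48.0750 48.3250 40.0250 21.5750] k=[47 44 39 25]
t=8: x=[46.7750 43.8500 38.3250 26.0500] k=[46 42 34 22]
t=9: x=[45.7000 41.7000 33.7000 22.9000] k=[46 46 34 27]
t=10: x=[46.0000 45.1000 34.3750 27.5250] k=[43 48 31 31]
t=11: x=[43.3750 46.3500 32.2750 31.0000] k=[47 45 33 28]
t=12: x=[46.8500 44.2500 33.5250 28.3750] k=[46 41 35 31]
t=13: x=[45.6250 40.9250 35.1500 31.3000] k=[48 39 35 31]
t=14: x=[47.3250 39.3750 35.0000 31.3000] k=[48 41 35 28]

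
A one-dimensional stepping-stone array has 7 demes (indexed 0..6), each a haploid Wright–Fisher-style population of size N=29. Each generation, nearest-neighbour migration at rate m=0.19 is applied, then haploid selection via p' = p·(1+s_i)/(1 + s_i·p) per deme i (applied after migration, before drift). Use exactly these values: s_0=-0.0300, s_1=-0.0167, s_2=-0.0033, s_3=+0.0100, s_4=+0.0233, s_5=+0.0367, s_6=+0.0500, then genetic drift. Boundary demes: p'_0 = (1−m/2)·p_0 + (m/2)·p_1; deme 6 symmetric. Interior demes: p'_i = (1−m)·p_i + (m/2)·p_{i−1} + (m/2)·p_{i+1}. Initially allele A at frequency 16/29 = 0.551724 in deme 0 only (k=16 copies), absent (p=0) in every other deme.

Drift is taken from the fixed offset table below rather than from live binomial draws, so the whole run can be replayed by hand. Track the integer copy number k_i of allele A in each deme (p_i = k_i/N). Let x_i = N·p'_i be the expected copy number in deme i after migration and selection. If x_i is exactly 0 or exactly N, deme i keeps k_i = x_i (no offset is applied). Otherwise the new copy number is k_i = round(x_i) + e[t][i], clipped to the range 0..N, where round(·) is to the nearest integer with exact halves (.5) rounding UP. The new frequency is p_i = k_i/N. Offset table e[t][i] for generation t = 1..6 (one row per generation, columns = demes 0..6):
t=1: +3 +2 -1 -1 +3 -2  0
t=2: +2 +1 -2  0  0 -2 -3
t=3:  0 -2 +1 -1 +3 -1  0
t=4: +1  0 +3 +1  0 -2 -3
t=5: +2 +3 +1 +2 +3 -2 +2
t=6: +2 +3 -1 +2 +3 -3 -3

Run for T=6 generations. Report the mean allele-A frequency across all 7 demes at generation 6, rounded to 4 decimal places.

t=0: k=[16 0 0 0 0 0 0]
t=1: x=[14.2592 1.4959 0.0000 0.0000 0.0000 0.0000 0.0000] k=[17 3 0 0 0 0 0]
t=2: x=[15.4504 3.9867 0.2841 0.0000 0.0000 0.0000 0.0000] k=[17 5 0 0 0 0 0]
t=3: x=[15.6408 5.5886 0.4735 0.0000 0.0000 0.0000 0.0000] k=[16 4 1 0 0 0 0]
t=4: x=[14.6392 4.7873 1.1862 0.0959 0.0000 0.0000 0.0000] k=[16 5 4 1 0 0 0]
t=5: x=[14.7343 5.8708 3.7991 1.2014 0.0972 0.0000 0.0000] k=[17 9 5 3 3 0 0]
t=6: x=[16.0220 9.2734 5.1759 3.2184 2.7722 0.2954 0.0000] k=[18 12 4 5 6 0 0]

0.2217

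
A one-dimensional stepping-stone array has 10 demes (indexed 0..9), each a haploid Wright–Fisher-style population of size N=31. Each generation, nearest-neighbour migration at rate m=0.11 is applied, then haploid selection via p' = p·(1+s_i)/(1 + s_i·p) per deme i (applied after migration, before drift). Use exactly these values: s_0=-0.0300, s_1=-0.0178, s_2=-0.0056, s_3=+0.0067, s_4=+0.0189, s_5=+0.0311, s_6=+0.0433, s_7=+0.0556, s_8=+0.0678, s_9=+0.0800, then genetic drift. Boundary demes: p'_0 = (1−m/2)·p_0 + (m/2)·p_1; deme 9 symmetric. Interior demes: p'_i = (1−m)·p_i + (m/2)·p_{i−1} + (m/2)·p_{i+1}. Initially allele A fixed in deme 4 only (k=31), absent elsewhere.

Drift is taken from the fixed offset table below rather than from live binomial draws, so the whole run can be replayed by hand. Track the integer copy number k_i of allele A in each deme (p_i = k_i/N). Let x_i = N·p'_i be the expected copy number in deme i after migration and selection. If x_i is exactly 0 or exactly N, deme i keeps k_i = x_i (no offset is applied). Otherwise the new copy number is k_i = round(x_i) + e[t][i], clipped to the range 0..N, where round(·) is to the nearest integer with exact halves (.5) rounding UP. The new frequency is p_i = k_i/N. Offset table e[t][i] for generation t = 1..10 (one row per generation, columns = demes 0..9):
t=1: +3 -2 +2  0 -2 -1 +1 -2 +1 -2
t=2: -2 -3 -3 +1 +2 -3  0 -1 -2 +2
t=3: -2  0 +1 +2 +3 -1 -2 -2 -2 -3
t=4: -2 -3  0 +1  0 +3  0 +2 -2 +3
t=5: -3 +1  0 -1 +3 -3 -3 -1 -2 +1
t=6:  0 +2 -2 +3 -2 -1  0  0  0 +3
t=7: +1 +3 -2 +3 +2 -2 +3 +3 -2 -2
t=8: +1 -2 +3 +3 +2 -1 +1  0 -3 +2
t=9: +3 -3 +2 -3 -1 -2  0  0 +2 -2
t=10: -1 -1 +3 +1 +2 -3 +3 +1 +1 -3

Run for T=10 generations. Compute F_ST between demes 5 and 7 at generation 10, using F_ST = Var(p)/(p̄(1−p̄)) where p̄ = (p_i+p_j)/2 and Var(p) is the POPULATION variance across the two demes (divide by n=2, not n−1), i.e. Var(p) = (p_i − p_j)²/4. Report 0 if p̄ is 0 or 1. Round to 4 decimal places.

t=0: k=[0 0 0 0 31 0 0 0 0 0]
t=1: x=[0.0000 0.0000 0.0000 1.7158 27.6464 1.7550 0.0000 0.0000 0.0000 0.0000] k=[0 0 0 2 26 1 0 0 0 0]
t=2: x=[0.0000 0.0000 0.1094 3.2293 23.4128 2.3866 0.0574 0.0000 0.0000 0.0000] k=[0 0 0 4 25 0 0 0 0 0]
t=3: x=[0.0000 0.0000 0.2188 4.9628 22.5853 1.4158 0.0000 0.0000 0.0000 0.0000] k=[0 0 1 7 26 0 0 0 0 0]
t=4: x=[0.0000 0.0540 1.2682 7.7538 23.6307 1.4724 0.0000 0.0000 0.0000 0.0000] k=[0 0 1 9 24 4 0 0 0 0]
t=5: x=[0.0000 0.0540 1.3776 9.4288 22.1935 5.0073 0.2295 0.0000 0.0000 0.0000] k=[0 1 1 8 25 2 0 0 0 0]
t=6: x=[0.0534 0.9287 1.3776 8.5914 22.9124 3.2429 0.1147 0.0000 0.0000 0.0000] k=[0 3 0 12 21 2 0 0 0 0]
t=7: x=[0.1601 2.6265 0.8205 11.8839 19.5953 3.0174 0.1147 0.0000 0.0000 0.0000] k=[1 6 0 15 22 1 3 0 0 0]
t=8: x=[1.2383 5.3154 1.1488 14.6116 20.5899 2.3301 2.8322 0.1741 0.0000 0.0000] k=[2 3 4 18 23 1 4 0 0 0]
t=9: x=[1.9973 2.9517 4.6926 17.5559 21.6378 2.4430 3.7526 0.2321 0.0000 0.0000] k=[5 0 7 15 21 0 4 0 0 0]
t=10: x=[4.6043 0.6485 7.0244 14.9417 19.6500 1.4158 3.6958 0.2321 0.0000 0.0000] k=[4 0 10 16 22 0 7 1 0 0]

0.0164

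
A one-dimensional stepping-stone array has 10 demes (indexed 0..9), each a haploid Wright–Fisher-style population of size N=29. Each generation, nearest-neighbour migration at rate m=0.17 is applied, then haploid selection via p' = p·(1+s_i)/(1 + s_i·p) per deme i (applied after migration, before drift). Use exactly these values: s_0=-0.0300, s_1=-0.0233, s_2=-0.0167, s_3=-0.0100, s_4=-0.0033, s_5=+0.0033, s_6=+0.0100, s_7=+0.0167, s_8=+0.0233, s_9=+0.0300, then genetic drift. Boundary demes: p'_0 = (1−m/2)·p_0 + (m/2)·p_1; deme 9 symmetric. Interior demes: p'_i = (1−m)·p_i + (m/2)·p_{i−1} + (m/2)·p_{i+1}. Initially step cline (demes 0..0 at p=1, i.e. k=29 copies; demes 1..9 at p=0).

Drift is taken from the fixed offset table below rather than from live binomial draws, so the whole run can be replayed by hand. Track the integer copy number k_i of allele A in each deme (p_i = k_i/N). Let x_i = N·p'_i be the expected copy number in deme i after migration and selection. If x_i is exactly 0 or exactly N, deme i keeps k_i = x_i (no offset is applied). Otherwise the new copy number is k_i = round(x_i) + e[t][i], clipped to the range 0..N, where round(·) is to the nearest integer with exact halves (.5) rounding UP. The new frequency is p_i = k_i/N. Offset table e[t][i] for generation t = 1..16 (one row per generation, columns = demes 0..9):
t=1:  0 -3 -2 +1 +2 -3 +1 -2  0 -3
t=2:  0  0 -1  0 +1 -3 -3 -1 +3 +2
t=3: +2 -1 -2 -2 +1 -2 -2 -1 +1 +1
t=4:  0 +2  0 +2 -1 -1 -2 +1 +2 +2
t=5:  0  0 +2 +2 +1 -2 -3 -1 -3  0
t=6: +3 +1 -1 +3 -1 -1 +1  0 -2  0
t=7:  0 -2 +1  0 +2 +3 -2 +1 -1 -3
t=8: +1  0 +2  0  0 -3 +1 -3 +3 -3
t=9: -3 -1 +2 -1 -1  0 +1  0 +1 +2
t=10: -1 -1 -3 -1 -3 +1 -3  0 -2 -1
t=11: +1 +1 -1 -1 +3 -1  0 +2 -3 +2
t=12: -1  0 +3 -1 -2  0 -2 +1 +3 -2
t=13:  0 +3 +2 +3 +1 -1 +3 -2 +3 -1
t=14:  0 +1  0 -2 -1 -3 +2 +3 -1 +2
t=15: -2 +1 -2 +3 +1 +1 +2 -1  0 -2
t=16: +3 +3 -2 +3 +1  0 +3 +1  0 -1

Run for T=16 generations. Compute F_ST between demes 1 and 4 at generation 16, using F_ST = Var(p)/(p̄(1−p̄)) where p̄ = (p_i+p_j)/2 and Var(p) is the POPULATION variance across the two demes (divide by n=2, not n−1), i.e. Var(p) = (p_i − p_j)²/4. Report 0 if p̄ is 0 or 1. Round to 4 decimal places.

0.2143

t=0: k=[29 0 0 0 0 0 0 0 0 0]
t=1: x=[26.4654 2.4123 0.0000 0.0000 0.0000 0.0000 0.0000 0.0000 0.0000 0.0000] k=[26 0 0 0 0 0 0 0 0 0]
t=2: x=[23.6585 2.1623 0.0000 0.0000 0.0000 0.0000 0.0000 0.0000 0.0000 0.0000] k=[24 2 0 0 0 0 0 0 0 0]
t=3: x=[21.9690 3.6246 0.1672 0.0000 0.0000 0.0000 0.0000 0.0000 0.0000 0.0000] k=[24 3 0 0 0 0 0 0 0 0]
t=4: x=[22.0554 4.4406 0.2508 0.0000 0.0000 0.0000 0.0000 0.0000 0.0000 0.0000] k=[22 6 0 0 0 0 0 0 0 0]
t=5: x=[20.4576 6.7274 0.5016 0.0000 0.0000 0.0000 0.0000 0.0000 0.0000 0.0000] k=[20 7 3 0 0 0 0 0 0 0]
t=6: x=[18.6935 7.6317 3.0389 0.2525 0.0000 0.0000 0.0000 0.0000 0.0000 0.0000] k=[22 9 2 3 0 0 0 0 0 0]
t=7: x=[20.7159 9.3599 2.6393 2.6358 0.2542 0.0000 0.0000 0.0000 0.0000 0.0000] k=[21 7 4 3 2 0 0 0 0 0]
t=8: x=[19.6177 7.7998 4.1102 2.9731 1.9091 0.1706 0.0000 0.0000 0.0000 0.0000] k=[21 8 6 3 2 0 0 0 0 0]
t=9: x=[19.7037 8.7899 5.8361 3.1417 1.9091 0.1706 0.0000 0.0000 0.0000 0.0000] k=[17 8 8 2 1 0 0 0 0 0]
t=10: x=[16.0170 8.6215 7.3968 2.4028 0.9968 0.0853 0.0000 0.0000 0.0000 0.0000] k=[15 8 4 1 0 1 0 0 0 0]
t=11: x=[14.1842 8.1165 4.0263 1.1588 0.1694 0.8327 0.0858 0.0000 0.0000 0.0000] k=[15 9 3 0 3 0 0 0 0 0]
t=12: x=[14.2692 8.8543 3.2067 0.5050 2.4825 0.2558 0.0000 0.0000 0.0000 0.0000] k=[13 9 6 0 0 0 0 0 0 0]
t=13: x=[12.4432 8.9386 5.6678 0.5050 0.0000 0.0000 0.0000 0.0000 0.0000 0.0000] k=[12 12 8 4 0 0 0 0 0 0]
t=14: x=[11.7863 11.4960 7.9028 3.9655 0.3389 0.0000 0.0000 0.0000 0.0000 0.0000] k=[12 12 8 2 0 0 0 0 0 0]
t=15: x=[11.7863 11.4960 7.7341 2.3185 0.1694 0.0000 0.0000 0.0000 0.0000 0.0000] k=[10 12 6 5 1 0 0 0 0 0]
t=16: x=[9.9698 11.1577 6.3412 4.7052 1.2510 0.0853 0.0000 0.0000 0.0000 0.0000] k=[13 14 4 8 2 0 0 0 0 0]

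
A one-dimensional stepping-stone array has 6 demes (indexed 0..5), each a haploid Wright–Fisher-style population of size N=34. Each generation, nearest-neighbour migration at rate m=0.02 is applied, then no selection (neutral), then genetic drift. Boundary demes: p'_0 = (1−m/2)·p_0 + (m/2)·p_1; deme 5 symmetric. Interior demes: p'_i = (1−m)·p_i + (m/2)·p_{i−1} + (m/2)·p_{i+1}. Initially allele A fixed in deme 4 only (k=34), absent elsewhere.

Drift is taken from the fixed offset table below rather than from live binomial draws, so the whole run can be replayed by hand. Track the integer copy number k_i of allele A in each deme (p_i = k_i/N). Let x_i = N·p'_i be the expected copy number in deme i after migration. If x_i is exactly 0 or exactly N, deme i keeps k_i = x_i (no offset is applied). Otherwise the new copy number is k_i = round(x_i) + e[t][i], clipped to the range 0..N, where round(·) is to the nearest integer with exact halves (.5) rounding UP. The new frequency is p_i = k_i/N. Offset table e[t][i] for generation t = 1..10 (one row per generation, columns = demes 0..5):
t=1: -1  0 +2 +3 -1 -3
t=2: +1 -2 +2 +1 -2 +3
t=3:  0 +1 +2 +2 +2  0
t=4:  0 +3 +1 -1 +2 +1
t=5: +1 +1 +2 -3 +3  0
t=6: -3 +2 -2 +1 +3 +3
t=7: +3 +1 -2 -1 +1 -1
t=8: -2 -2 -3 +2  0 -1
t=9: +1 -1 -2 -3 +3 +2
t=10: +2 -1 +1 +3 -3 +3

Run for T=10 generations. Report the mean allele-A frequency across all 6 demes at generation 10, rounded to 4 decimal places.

0.2598

t=0: k=[0 0 0 0 34 0]
t=1: x=[0.0000 0.0000 0.0000 0.3400 33.3200 0.3400] k=[0 0 0 3 32 0]
t=2: x=[0.0000 0.0000 0.0300 3.2600 31.3900 0.3200] k=[0 0 2 4 29 3]
t=3: x=[0.0000 0.0200 2.0000 4.2300 28.4900 3.2600] k=[0 1 4 6 30 3]
t=4: x=[0.0100 1.0200 3.9900 6.2200 29.4900 3.2700] k=[0 4 5 5 31 4]
t=5: x=[0.0400 3.9700 4.9900 5.2600 30.4700 4.2700] k=[1 5 7 2 33 4]
t=6: x=[1.0400 4.9800 6.9300 2.3600 32.4000 4.2900] k=[0 7 5 3 34 7]
t=7: x=[0.0700 6.9100 5.0000 3.3300 33.4200 7.2700] k=[3 8 3 2 34 6]
t=8: x=[3.0500 7.9000 3.0400 2.3300 33.4000 6.2800] k=[1 6 0 4 33 5]
t=9: x=[1.0500 5.8900 0.1000 4.2500 32.4300 5.2800] k=[2 5 0 1 34 7]
t=10: x=[2.0300 4.9200 0.0600 1.3200 33.4000 7.2700] k=[4 4 1 4 30 10]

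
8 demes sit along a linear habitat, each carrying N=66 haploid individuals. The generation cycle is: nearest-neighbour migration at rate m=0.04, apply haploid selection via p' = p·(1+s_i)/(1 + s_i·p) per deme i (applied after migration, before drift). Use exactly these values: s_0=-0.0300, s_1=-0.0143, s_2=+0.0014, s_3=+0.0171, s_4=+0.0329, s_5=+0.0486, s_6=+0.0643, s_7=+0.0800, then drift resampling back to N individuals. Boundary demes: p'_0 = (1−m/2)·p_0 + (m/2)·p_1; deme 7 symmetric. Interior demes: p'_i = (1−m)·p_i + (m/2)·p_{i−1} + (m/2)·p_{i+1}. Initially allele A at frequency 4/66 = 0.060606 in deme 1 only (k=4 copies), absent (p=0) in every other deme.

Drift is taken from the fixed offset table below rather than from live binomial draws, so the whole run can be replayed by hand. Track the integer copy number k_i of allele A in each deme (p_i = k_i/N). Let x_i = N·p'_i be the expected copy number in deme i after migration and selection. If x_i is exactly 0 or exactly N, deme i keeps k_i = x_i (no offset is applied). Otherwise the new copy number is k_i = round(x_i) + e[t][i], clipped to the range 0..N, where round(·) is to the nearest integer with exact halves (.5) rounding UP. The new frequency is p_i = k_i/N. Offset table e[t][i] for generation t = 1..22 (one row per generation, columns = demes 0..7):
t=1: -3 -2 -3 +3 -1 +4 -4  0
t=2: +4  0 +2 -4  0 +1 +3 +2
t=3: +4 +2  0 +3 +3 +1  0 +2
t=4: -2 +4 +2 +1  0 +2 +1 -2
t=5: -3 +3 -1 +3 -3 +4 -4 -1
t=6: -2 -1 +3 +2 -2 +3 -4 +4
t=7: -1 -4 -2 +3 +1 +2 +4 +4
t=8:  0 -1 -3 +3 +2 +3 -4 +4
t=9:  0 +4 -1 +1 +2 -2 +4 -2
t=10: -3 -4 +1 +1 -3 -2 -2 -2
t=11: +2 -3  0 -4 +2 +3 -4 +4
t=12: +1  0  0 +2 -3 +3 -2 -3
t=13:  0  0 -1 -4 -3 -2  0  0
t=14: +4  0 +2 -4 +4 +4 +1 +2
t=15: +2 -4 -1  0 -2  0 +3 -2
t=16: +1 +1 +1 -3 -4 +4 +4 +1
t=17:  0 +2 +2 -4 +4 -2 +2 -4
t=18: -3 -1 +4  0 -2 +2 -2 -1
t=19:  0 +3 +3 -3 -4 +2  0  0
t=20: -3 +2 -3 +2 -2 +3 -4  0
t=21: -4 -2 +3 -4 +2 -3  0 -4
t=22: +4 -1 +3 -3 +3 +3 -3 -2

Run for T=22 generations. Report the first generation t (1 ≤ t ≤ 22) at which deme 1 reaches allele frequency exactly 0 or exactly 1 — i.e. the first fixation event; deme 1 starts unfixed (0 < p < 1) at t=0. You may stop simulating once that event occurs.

t=0: k=[0 4 0 0 0 0 0 0]
t=1: x=[0.0776 3.7882 0.0801 0.0000 0.0000 0.0000 0.0000 0.0000] k=[0 2 0 0 0 0 0 0]
t=2: x=[0.0388 1.8933 0.0401 0.0000 0.0000 0.0000 0.0000 0.0000] k=[4 2 2 0 0 0 0 0]
t=3: x=[3.8481 2.0117 1.9627 0.0407 0.0000 0.0000 0.0000 0.0000] k=[8 4 2 3 0 0 0 0]
t=4: x=[7.7102 3.9857 2.0628 2.9677 0.0620 0.0000 0.0000 0.0000] k=[6 8 4 4 0 0 0 0]
t=5: x=[5.8749 7.7806 4.0854 3.9830 0.0826 0.0000 0.0000 0.0000] k=[3 11 3 7 0 0 0 0]
t=6: x=[3.0696 10.5517 3.2443 6.8838 0.1446 0.0000 0.0000 0.0000] k=[1 10 6 9 0 0 0 0]
t=7: x=[1.1452 9.6210 6.1478 8.8896 0.1859 0.0000 0.0000 0.0000] k=[0 6 4 12 1 0 0 0]
t=8: x=[0.1164 5.7638 4.2055 11.7832 1.2387 0.0210 0.0000 0.0000] k=[0 5 1 15 3 3 0 0]
t=9: x=[0.0970 4.7560 1.3619 14.6726 3.3412 3.0762 0.0639 0.0000] k=[0 9 0 16 5 1 4 0]
t=10: x=[0.1746 8.5324 0.5007 15.6616 5.2955 1.1944 4.0928 0.0864] k=[0 5 2 17 2 0 2 0]
t=11: x=[0.0970 4.7758 2.3632 16.6099 2.3317 0.0839 2.0396 0.0432] k=[2 2 2 13 4 3 0 4]
t=12: x=[1.9418 1.9723 2.2230 12.7738 4.2880 3.0971 0.1490 4.2136] k=[3 2 2 15 1 6 0 1]
t=13: x=[2.8945 1.9920 2.2631 14.6524 1.4244 6.0352 0.1490 1.0571] k=[3 2 1 11 0 4 0 1]
t=14: x=[2.8945 1.9723 1.2217 10.7315 0.3098 4.0153 0.1064 1.0571] k=[7 2 3 7 4 8 1 3]
t=15: x=[6.7141 2.0906 3.0641 6.9649 4.2674 8.1116 1.2544 3.1854] k=[9 0 2 7 2 8 4 1]

15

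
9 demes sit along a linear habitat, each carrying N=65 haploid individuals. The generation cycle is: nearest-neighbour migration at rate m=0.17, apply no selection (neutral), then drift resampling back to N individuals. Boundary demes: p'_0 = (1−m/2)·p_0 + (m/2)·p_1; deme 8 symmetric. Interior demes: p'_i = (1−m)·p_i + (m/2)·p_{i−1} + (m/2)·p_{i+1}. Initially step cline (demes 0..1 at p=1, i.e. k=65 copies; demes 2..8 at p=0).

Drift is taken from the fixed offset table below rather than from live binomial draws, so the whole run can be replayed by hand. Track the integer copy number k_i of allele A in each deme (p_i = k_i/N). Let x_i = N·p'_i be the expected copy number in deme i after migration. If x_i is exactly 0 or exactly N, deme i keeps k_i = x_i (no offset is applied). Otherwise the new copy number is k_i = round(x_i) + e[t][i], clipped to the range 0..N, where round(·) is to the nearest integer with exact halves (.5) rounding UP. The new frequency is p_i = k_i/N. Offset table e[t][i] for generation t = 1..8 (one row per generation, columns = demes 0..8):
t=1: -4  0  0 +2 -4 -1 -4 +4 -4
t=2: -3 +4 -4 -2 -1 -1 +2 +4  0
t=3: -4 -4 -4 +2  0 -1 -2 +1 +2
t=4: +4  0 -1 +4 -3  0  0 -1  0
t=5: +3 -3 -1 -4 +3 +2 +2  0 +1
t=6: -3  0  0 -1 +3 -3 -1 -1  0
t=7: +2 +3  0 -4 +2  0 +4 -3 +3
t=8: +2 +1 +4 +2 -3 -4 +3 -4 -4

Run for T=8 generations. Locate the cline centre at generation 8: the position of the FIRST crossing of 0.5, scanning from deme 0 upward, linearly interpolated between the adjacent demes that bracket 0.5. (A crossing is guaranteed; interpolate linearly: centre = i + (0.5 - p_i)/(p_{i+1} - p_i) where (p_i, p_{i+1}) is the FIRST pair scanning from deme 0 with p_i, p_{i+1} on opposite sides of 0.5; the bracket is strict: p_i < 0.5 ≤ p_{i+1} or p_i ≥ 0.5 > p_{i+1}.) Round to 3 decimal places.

1.479

t=0: k=[65 65 0 0 0 0 0 0 0]
t=1: x=[65.0000 59.4750 5.5250 0.0000 0.0000 0.0000 0.0000 0.0000 0.0000] k=[65 59 6 0 0 0 0 0 0]
t=2: x=[64.4900 55.0050 9.9950 0.5100 0.0000 0.0000 0.0000 0.0000 0.0000] k=[61 59 6 0 0 0 0 0 0]
t=3: x=[60.8300 54.6650 9.9950 0.5100 0.0000 0.0000 0.0000 0.0000 0.0000] k=[57 51 6 3 0 0 0 0 0]
t=4: x=[56.4900 47.6850 9.5700 3.0000 0.2550 0.0000 0.0000 0.0000 0.0000] k=[60 48 9 7 0 0 0 0 0]
t=5: x=[58.9800 45.7050 12.1450 6.5750 0.5950 0.0000 0.0000 0.0000 0.0000] k=[62 43 11 3 4 0 0 0 0]
t=6: x=[60.3850 41.8950 13.0400 3.7650 3.5750 0.3400 0.0000 0.0000 0.0000] k=[57 42 13 3 7 0 0 0 0]
t=7: x=[55.7250 40.8100 14.6150 4.1900 6.0650 0.5950 0.0000 0.0000 0.0000] k=[58 44 15 0 8 1 0 0 0]
t=8: x=[56.8100 42.7250 16.1900 1.9550 6.7250 1.5100 0.0850 0.0000 0.0000] k=[59 44 20 4 4 0 3 0 0]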